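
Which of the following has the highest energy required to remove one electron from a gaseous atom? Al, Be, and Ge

Be

Be is in period 2, group 2; Al is in period 3, group 13; Ge is in period 4, group 14.
Across a period the outer electron is held more tightly (higher IE₁); down a group it sits in a higher shell, more shielded, and comes off more easily.
A diagonal step moves right (one effect) and down (the opposite effect) at once.
Ge > Al: the two effects oppose for this pair; the across-period effect wins (762 vs 578 kJ/mol).
Be > Ge: the two effects oppose for this pair; the down-group effect wins (900 vs 762 kJ/mol).
Approximate values (kJ/mol): Be 900, Al 578, Ge 762.
The highest energy required to remove one electron from a gaseous atom among these belongs to Be.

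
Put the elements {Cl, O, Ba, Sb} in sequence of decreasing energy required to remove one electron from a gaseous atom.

O > Cl > Sb > Ba

O is in period 2, group 16; Cl is in period 3, group 17; Sb is in period 5, group 15; Ba is in period 6, group 2.
First ionization energy rises across a period (greater Z_eff holds electrons more tightly) and falls down a group (valence electrons are farther from the nucleus).
These span different periods and groups, so the two trends combine.
Sb > Ba: both effects reinforce here, so Sb is clearly the higher of the two.
Cl > Sb: relative to Sb, both the across-period and down-group shifts push Cl's first ionization energy up.
O > Cl: the two effects oppose for this pair; the down-group effect wins (1314 vs 1251 kJ/mol).
Tabulated first ionization energy (kJ/mol): O 1314, Cl 1251, Sb 831, Ba 503.
So from highest to lowest: O > Cl > Sb > Ba.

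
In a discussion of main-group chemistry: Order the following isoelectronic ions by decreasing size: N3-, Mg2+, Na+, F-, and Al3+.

N3- > F- > Na+ > Mg2+ > Al3+

All of these have 10 electrons, so size is governed by nuclear charge alone: the more protons, the stronger the pull on the same electron cloud, and the smaller the ion.
Nuclear charges: Al3+ (Z=13), Mg2+ (Z=12), Na+ (Z=11), F- (Z=9), N3- (Z=7).
Largest to smallest: N3- > F- > Na+ > Mg2+ > Al3+.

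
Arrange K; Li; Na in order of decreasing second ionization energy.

Li, Na, K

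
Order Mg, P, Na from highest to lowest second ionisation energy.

IE_2 is the cost of taking one more electron from the +1 cation: Mg⁺ still has 1 valence electron; P⁺ still has 4 valence electrons; Na⁺ is the bare [Ne] core.
Pulling an electron out of a noble-gas core costs far more than removing a remaining valence electron, so Na sits at the high end of IE_2.
Valence configurations: Mg⁺ [Ne]3s¹, P⁺ [Ne]3s²3p².
The numbers (kJ/mol): Mg 1451, P 1907, Na 4562.
So the second ionization energies run Mg < P < Na.

Na, P, Mg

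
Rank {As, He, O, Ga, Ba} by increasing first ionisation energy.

Ba < Ga < As < O < He

He is in period 1, group 18; O is in period 2, group 16; Ga is in period 4, group 13; As is in period 4, group 15; Ba is in period 6, group 2.
Across a period the outer electron is held more tightly (higher IE₁); down a group it sits in a higher shell, more shielded, and comes off more easily.
These span different periods and groups, so the two trends combine.
Ga > Ba: both effects reinforce here, so Ga is clearly the higher of the two.
As > Ga: both are in period 4; the period trend gives As the larger value.
O > As: both effects reinforce here, so O is clearly the higher of the two.
He > O: relative to O, both the across-period and down-group shifts push He's first ionization energy up.
Approximate values (kJ/mol): He 2372, O 1314, Ga 579, As 947, Ba 503.
So from lowest to highest: Ba < Ga < As < O < He.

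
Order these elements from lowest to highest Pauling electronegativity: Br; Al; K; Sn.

K < Al < Sn < Br

Al is in period 3, group 13; K is in period 4, group 1; Br is in period 4, group 17; Sn is in period 5, group 14.
Electronegativity increases across a period and decreases down a group, tracking effective nuclear charge and atomic size.
Neither a single period nor a single group — weigh both effects.
Al > K: relative to K, both the across-period and down-group shifts push Al's electronegativity up.
Sn > Al: the two effects oppose for this pair; the across-period effect wins (1.96 vs 1.61).
Br > Sn: both effects reinforce here, so Br is clearly the higher of the two.
For reference (Pauling): Al 1.61, K 0.82, Br 2.96, Sn 1.96.
So from lowest to highest: K < Al < Sn < Br.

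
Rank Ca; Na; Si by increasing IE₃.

The third ionization energy removes an electron from the +2 ion. For each element: Ca²⁺ is the bare [Ar] core; Na²⁺ is already 1 electron into the core; Si²⁺ still has 2 valence electrons.
Breaking into a closed-shell core is much more expensive than removing a leftover valence electron — Ca and Na have the largest IE_3 here.
Approximate IE_3 values (kJ/mol): Ca 4912, Na 6910, Si 3232.
Overall IE_3 order: Si < Ca < Na.

Si < Ca < Na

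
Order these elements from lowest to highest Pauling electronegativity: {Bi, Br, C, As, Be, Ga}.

Be < Ga < Bi < As < C < Br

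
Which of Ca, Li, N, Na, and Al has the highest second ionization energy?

Li

The second ionization energy removes an electron from the +1 ion. For each element: Ca⁺ still has 1 valence electron; Li⁺ is the bare [He] core; N⁺ still has 4 valence electrons; Na⁺ is the bare [Ne] core; Al⁺ still has 2 valence electrons.
Breaking into a closed-shell core is much more expensive than removing a leftover valence electron — Na and Li have the largest IE_2 here.
Valence configurations: Ca⁺ [Ar]4s¹, N⁺ [He]2s²2p², Al⁺ [Ne]3s².
Approximate IE_2 values (kJ/mol): Ca 1145, Li 7298, N 2856, Na 4562, Al 1817.
Hence IE_2: Ca < Al < N < Na < Li.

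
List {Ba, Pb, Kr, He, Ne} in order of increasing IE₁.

Ba < Pb < Kr < Ne < He

He is in period 1, group 18; Ne is in period 2, group 18; Kr is in period 4, group 18; Ba is in period 6, group 2; Pb is in period 6, group 14.
First ionization energy rises across a period (greater Z_eff holds electrons more tightly) and falls down a group (valence electrons are farther from the nucleus).
These span different periods and groups, so the two trends combine.
Pb > Ba: Pb lies to the right of Ba in period 6, so the across-period effect alone puts Pb higher.
Kr > Pb: relative to Pb, both the across-period and down-group shifts push Kr's first ionization energy up.
Ne > Kr: Ne sits above Kr in group 18, so the down-group effect alone puts Ne higher.
He > Ne: they share group 18; the group trend gives He the larger value.
Approximate values (kJ/mol): He 2372, Ne 2081, Kr 1351, Ba 503, Pb 716.
So from lowest to highest: Ba < Pb < Kr < Ne < He.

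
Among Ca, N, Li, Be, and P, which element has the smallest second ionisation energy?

Ca

After 1 electron has been removed, what remains? Ca⁺ still has 1 valence electron; N⁺ still has 4 valence electrons; Li⁺ is the bare [He] core; Be⁺ still has 1 valence electron; P⁺ still has 4 valence electrons.
Pulling an electron out of a noble-gas core costs far more than removing a remaining valence electron, so Li sits at the high end of IE_2.
Valence configurations: Ca⁺ [Ar]4s¹, N⁺ [He]2s²2p², Be⁺ [He]2s¹, P⁺ [Ne]3s²3p².
The numbers (kJ/mol): Ca 1145, N 2856, Li 7298, Be 1757, P 1907.
Overall IE_2 order: Ca < Be < P < N < Li.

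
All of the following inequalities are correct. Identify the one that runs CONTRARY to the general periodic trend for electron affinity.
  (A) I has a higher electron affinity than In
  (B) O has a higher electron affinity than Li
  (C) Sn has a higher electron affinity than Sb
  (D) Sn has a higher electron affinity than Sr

The general trend: electron affinity increases across a period and decreases down a group.
(A) I (period 5, group 17) vs In (period 5, group 13): the stated order agrees with the simple trend.
(B) O (period 2, group 16) vs Li (period 2, group 1): the stated order agrees with the simple trend.
(C) Sn (period 5, group 14) vs Sb (period 5, group 15): the stated order contradicts the simple trend.
(D) Sn (period 5, group 14) vs Sr (period 5, group 2): the stated order agrees with the simple trend.
The exception is (C): adding an electron to Sb's half-filled 5p³ is unfavourable, so Sn has the more exothermic EA.

(C)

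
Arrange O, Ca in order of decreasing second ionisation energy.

O > Ca

After 1 electron has been removed, what remains? O⁺ still has 5 valence electrons; Ca⁺ still has 1 valence electron.
All are still removing valence electrons, so compare the +1 ions as you would atoms: IE_2 generally rises across a period (higher Z_eff) and falls down a group (larger shell), subject to the usual subshell exceptions.
Valence configurations: O⁺ [He]2s²2p³, Ca⁺ [Ar]4s¹.
Tabulated IE_2 (kJ/mol): O 3388, Ca 1145.
Hence IE_2: Ca < O.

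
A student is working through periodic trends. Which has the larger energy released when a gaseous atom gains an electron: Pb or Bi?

Bi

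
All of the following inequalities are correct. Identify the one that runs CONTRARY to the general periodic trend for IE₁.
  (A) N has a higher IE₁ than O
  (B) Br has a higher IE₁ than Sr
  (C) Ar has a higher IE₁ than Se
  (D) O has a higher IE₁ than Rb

(A)

The general trend: IE₁ increases across a period and decreases down a group.
(A) N (period 2, group 15) vs O (period 2, group 16): the stated order contradicts the simple trend.
(B) Br (period 4, group 17) vs Sr (period 5, group 2): the stated order agrees with the simple trend.
(C) Ar (period 3, group 18) vs Se (period 4, group 16): the stated order agrees with the simple trend.
(D) O (period 2, group 16) vs Rb (period 5, group 1): the stated order agrees with the simple trend.
The exception is (A): pairing an electron in O's 2p⁴ costs repulsion energy, so O ionizes more easily than half-filled N (2p³).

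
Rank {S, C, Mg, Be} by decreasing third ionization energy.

The third ionization energy removes an electron from the +2 ion. For each element: S²⁺ still has 4 valence electrons; C²⁺ still has 2 valence electrons; Mg²⁺ is the bare [Ne] core; Be²⁺ is the bare [He] core.
Core electrons are held far more tightly than valence electrons, so Mg and Be top the IE_3 order.
Valence configurations: S²⁺ [Ne]3s²3p², C²⁺ [He]2s².
The numbers (kJ/mol): S 3357, C 4620, Mg 7733, Be 14849.
So the third ionization energies run S < C < Mg < Be.

Be > Mg > C > S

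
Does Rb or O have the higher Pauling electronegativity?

O is in period 2, group 16; Rb is in period 5, group 1.
Atoms toward the upper right of the periodic table pull bonding electrons most strongly.
These span different periods and groups, so the two trends combine.
O > Rb: relative to Rb, both the across-period and down-group shifts push O's electronegativity up.
Tabulated electronegativity (Pauling): O 3.44, Rb 0.82.
So O has the higher Pauling electronegativity (O > Rb).

O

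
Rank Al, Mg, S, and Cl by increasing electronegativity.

Mg is in period 3, group 2; Al is in period 3, group 13; S is in period 3, group 16; Cl is in period 3, group 17.
EN rises left→right (higher Z_eff, smaller atoms) and falls top→bottom (larger, more shielded atoms).
All lie in period 3, so electronegativity increases left to right.
So from lowest to highest: Mg < Al < S < Cl.

Mg, Al, S, Cl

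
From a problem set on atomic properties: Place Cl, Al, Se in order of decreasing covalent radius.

Al > Se > Cl

Radius decreases left→right (rising Z_eff, same n) and increases top→bottom (higher n).
These span different periods and groups, so the two trends combine.
Se > Cl: relative to Cl, both the across-period and down-group shifts push Se's atomic radius up.
Al > Se: period and group pull opposite ways; the across-period shift dominates (126 vs 116 pm).
Approximate values (pm): Al 126, Cl 99, Se 116.
So from largest to smallest: Al > Se > Cl.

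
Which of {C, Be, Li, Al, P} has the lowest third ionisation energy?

Al

The third ionization energy removes an electron from the +2 ion. For each element: C²⁺ still has 2 valence electrons; Be²⁺ is the bare [He] core; Li²⁺ is already 1 electron into the core; Al²⁺ still has 1 valence electron; P²⁺ still has 3 valence electrons.
Core electrons are held far more tightly than valence electrons, so Li and Be top the IE_3 order.
Valence configurations: C²⁺ [He]2s², Al²⁺ [Ne]3s¹, P²⁺ [Ne]3s²3p¹.
Tabulated IE_3 (kJ/mol): C 4620, Be 14849, Li 11815, Al 2745, P 2914.
Overall IE_3 order: Al < P < C < Li < Be.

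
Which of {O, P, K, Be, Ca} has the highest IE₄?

Be

After 3 electrons have been removed, what remains? O³⁺ still has 3 valence electrons; P³⁺ still has 2 valence electrons; K³⁺ is already 2 electrons into the core; Be³⁺ is already 1 electron into the core; Ca³⁺ is already 1 electron into the core.
Usually core removal costs more than valence removal, but here the competition is close: a tightly held n=2 valence electron can cost more to remove than an n=3 core electron, so the actual values have to decide it.
Valence configurations: O³⁺ [He]2s²2p¹, P³⁺ [Ne]3s².
The numbers (kJ/mol): O 7469, P 4964, K 5877, Be 21007, Ca 6491.
So the fourth ionization energies run P < K < Ca < O < Be.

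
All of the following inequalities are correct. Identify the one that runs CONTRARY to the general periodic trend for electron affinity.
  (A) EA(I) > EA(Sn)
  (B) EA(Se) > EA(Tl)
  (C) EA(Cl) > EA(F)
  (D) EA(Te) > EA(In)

(C)

The general trend: electron affinity increases across a period and decreases down a group.
(A) I (period 5, group 17) vs Sn (period 5, group 14): the stated order agrees with the simple trend.
(B) Se (period 4, group 16) vs Tl (period 6, group 13): the stated order agrees with the simple trend.
(C) Cl (period 3, group 17) vs F (period 2, group 17): the stated order contradicts the simple trend.
(D) Te (period 5, group 16) vs In (period 5, group 13): the stated order agrees with the simple trend.
The exception is (C): F's small 2p subshell makes the incoming electron feel strong e⁻–e⁻ repulsion, so Cl actually releases more energy on gaining an electron.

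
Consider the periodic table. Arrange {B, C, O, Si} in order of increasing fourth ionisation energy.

Si, C, O, B

After 3 electrons have been removed, what remains? B³⁺ is the bare [He] core; C³⁺ still has 1 valence electron; O³⁺ still has 3 valence electrons; Si³⁺ still has 1 valence electron.
Breaking into a closed-shell core is much more expensive than removing a leftover valence electron — B has the largest IE_4 here.
Valence configurations: C³⁺ [He]2s¹, O³⁺ [He]2s²2p¹, Si³⁺ [Ne]3s¹.
Tabulated IE_4 (kJ/mol): B 25026, C 6223, O 7469, Si 4356.
So the fourth ionization energies run Si < C < O < B.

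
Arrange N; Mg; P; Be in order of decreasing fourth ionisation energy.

IE_4 is the cost of taking one more electron from the +3 cation: N³⁺ still has 2 valence electrons; Mg³⁺ is already 1 electron into the core; P³⁺ still has 2 valence electrons; Be³⁺ is already 1 electron into the core.
Pulling an electron out of a noble-gas core costs far more than removing a remaining valence electron, so Mg and Be sit at the high end of IE_4.
Valence configurations: N³⁺ [He]2s², P³⁺ [Ne]3s².
Approximate IE_4 values (kJ/mol): N 7475, Mg 10543, P 4964, Be 21007.
So the fourth ionization energies run P < N < Mg < Be.

Be > Mg > N > P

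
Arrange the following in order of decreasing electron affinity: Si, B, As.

Si > As > B

EA tends to increase across a period and decrease down a group, though the pattern is less regular than for IE or radius.
These sit on a diagonal, where the across-period and down-group effects partly cancel.
As > B: period and group pull opposite ways; the across-period shift dominates (78 vs 27 kJ/mol).
Si > As: the two effects oppose for this pair; the down-group effect wins (134 vs 78 kJ/mol).
Tabulated electron affinity (kJ/mol): B 27, Si 134, As 78.
So from highest to lowest: Si > As > B.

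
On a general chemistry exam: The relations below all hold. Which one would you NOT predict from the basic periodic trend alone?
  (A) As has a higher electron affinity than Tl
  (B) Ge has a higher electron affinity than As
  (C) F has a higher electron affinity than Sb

(B)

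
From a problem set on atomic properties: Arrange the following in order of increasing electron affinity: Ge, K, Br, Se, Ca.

K is in period 4, group 1; Ca is in period 4, group 2; Ge is in period 4, group 14; Se is in period 4, group 16; Br is in period 4, group 17.
Electron affinity generally becomes more exothermic across a period toward the halogens and less exothermic down a group.
All lie in period 4; the across-period trend (electron affinity increases left to right) applies, with the exception below.
Note the exception: K has a higher electron affinity than Ca, contrary to the simple trend — adding an electron to Ca (ns²) has to open a new, higher-energy np subshell, which is unfavourable.
Approximate values (kJ/mol): K 48, Ca 2, Ge 119, Se 195, Br 325.
So from lowest to highest: Ca < K < Ge < Se < Br.

Ca < K < Ge < Se < Br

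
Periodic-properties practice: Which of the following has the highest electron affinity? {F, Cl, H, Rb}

H is in period 1, group 1; F is in period 2, group 17; Cl is in period 3, group 17; Rb is in period 5, group 1.
EA tends to increase across a period and decrease down a group, though the pattern is less regular than for IE or radius.
These span different periods and groups, so the two trends combine.
H > Rb: they share group 1; the group trend gives H the larger value.
F > H: the two effects oppose for this pair; the across-period effect wins (328 vs 73 kJ/mol).
Cl > F: this pair runs against the simple trend — see the exception note.
Note the exception: Cl has a higher electron affinity than F, contrary to the simple trend — F's small 2p subshell makes the incoming electron feel strong e⁻–e⁻ repulsion, so Cl actually releases more energy on gaining an electron.
Tabulated electron affinity (kJ/mol): H 73, F 328, Cl 349, Rb 47.
The highest electron affinity among these belongs to Cl.

Cl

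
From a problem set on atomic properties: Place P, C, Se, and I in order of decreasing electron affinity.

I, Se, C, P

Adding an electron releases more energy for atoms nearer the top right (short of the noble gases).
A diagonal step moves right (one effect) and down (the opposite effect) at once.
C > P: period and group pull opposite ways; the down-group shift dominates (122 vs 72 kJ/mol).
Se > C: the two effects oppose for this pair; the across-period effect wins (195 vs 122 kJ/mol).
I > Se: the two effects oppose for this pair; the across-period effect wins (295 vs 195 kJ/mol).
For reference (kJ/mol): C 122, P 72, Se 195, I 295.
So from highest to lowest: I > Se > C > P.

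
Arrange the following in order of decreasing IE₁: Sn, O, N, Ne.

Ne, N, O, Sn

N is in period 2, group 15; O is in period 2, group 16; Ne is in period 2, group 18; Sn is in period 5, group 14.
Across a period the outer electron is held more tightly (higher IE₁); down a group it sits in a higher shell, more shielded, and comes off more easily.
Neither a single period nor a single group — weigh both effects.
O > Sn: both effects reinforce here, so O is clearly the higher of the two.
N > O: this pair runs against the simple trend — see the exception note.
Ne > N: both are in period 2; the period trend gives Ne the larger value.
Note the exception: N has a higher first ionization energy than O, contrary to the simple trend — pairing an electron in O's 2p⁴ costs repulsion energy, so O ionizes more easily than half-filled N (2p³).
For reference (kJ/mol): N 1402, O 1314, Ne 2081, Sn 709.
So from highest to lowest: Ne > N > O > Sn.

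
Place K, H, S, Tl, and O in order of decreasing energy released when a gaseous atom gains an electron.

EA tends to increase across a period and decrease down a group, though the pattern is less regular than for IE or radius.
These span different periods and groups, so the two trends combine.
K > Tl: period and group pull opposite ways; the down-group shift dominates (48 vs 19 kJ/mol).
H > K: H sits above K in group 1, so the down-group effect alone puts H higher.
O > H: period and group pull opposite ways; the across-period shift dominates (141 vs 73 kJ/mol).
S > O: this pair runs against the simple trend — see the exception note.
Note the exception: S has a higher electron affinity than O, contrary to the simple trend — the compact 2p subshell of O repels the added electron more than S's larger 3p does.
Approximate values (kJ/mol): H 73, O 141, S 200, K 48, Tl 19.
So from highest to lowest: S > O > H > K > Tl.

S > O > H > K > Tl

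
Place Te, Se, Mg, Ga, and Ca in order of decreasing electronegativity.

Se, Te, Ga, Mg, Ca

Mg is in period 3, group 2; Ca is in period 4, group 2; Ga is in period 4, group 13; Se is in period 4, group 16; Te is in period 5, group 16.
Smaller atoms with higher effective nuclear charge are more electronegative.
Here both period and group differ, so the two effects have to be weighed against each other.
Mg > Ca: they share group 2; the group trend gives Mg the larger value.
Ga > Mg: period and group pull opposite ways; the across-period shift dominates (1.81 vs 1.31).
Te > Ga: the two effects oppose for this pair; the across-period effect wins (2.10 vs 1.81).
Se > Te: they share group 16; the group trend gives Se the larger value.
Approximate values (Pauling): Mg 1.31, Ca 1.00, Ga 1.81, Se 2.55, Te 2.10.
So from highest to lowest: Se > Te > Ga > Mg > Ca.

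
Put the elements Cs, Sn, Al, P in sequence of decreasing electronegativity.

Al is in period 3, group 13; P is in period 3, group 15; Sn is in period 5, group 14; Cs is in period 6, group 1.
Electronegativity increases across a period and decreases down a group, tracking effective nuclear charge and atomic size.
Here both period and group differ, so the two effects have to be weighed against each other.
Al > Cs: both effects reinforce here, so Al is clearly the higher of the two.
Sn > Al: the two effects oppose for this pair; the across-period effect wins (1.96 vs 1.61).
P > Sn: relative to Sn, both the across-period and down-group shifts push P's electronegativity up.
For reference (Pauling): Al 1.61, P 2.19, Sn 1.96, Cs 0.79.
So from highest to lowest: P > Sn > Al > Cs.

P, Sn, Al, Cs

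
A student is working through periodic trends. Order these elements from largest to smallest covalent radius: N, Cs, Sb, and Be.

Cs, Sb, Be, N

Be is in period 2, group 2; N is in period 2, group 15; Sb is in period 5, group 15; Cs is in period 6, group 1.
Moving right in a period, electrons are added to the same shell under a stronger nuclear pull, so atoms get smaller; moving down, a new shell is opened and atoms get larger.
These span different periods and groups, so the two trends combine.
Be > N: Be lies to the left of N in period 2, so the across-period effect alone puts Be larger.
Sb > Be: the two effects oppose for this pair; the down-group effect wins (140 vs 102 pm).
Cs > Sb: both effects reinforce here, so Cs is clearly the larger of the two.
For reference (pm): Be 102, N 71, Sb 140, Cs 232.
So from largest to smallest: Cs > Sb > Be > N.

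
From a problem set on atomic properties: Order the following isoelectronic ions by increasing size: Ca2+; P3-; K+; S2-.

Ca2+ < K+ < S2- < P3-

All of these have 18 electrons, so size is governed by nuclear charge alone: the more protons, the stronger the pull on the same electron cloud, and the smaller the ion.
Nuclear charges: Ca2+ (Z=20), K+ (Z=19), S2- (Z=16), P3- (Z=15).
Smallest to largest: Ca2+ < K+ < S2- < P3-.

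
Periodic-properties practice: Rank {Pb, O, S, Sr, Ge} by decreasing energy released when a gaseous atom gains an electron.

S > O > Ge > Pb > Sr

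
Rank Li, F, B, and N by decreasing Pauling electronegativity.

F, N, B, Li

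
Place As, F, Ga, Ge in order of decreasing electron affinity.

F > Ge > As > Ga

F is in period 2, group 17; Ga is in period 4, group 13; Ge is in period 4, group 14; As is in period 4, group 15.
Electron affinity generally becomes more exothermic across a period toward the halogens and less exothermic down a group.
Neither a single period nor a single group — weigh both effects.
As > Ga: both are in period 4; the period trend gives As the larger value.
Ge > As: this pair runs against the simple trend — see the exception note.
F > Ge: relative to Ge, both the across-period and down-group shifts push F's electron affinity up.
Note the exception: Ge has a higher electron affinity than As, contrary to the simple trend — adding an electron to As's half-filled 4p³ is unfavourable, so Ge (4p²) has the more exothermic EA.
For reference (kJ/mol): F 328, Ga 29, Ge 119, As 78.
So from highest to lowest: F > Ge > As > Ga.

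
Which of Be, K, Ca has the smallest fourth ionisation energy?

The fourth ionization energy removes an electron from the +3 ion. For each element: Be³⁺ is already 1 electron into the core; K³⁺ is already 2 electrons into the core; Ca³⁺ is already 1 electron into the core.
All of these are removing an electron from a noble-gas core or deeper; the smaller core (lower principal quantum number) is held far more tightly, and within a period the higher nuclear charge binds the same core more tightly.
Approximate IE_4 values (kJ/mol): Be 21007, K 5877, Ca 6491.
So the fourth ionization energies run K < Ca < Be.

K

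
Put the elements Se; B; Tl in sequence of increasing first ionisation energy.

Tl < B < Se

B is in period 2, group 13; Se is in period 4, group 16; Tl is in period 6, group 13.
Across a period the outer electron is held more tightly (higher IE₁); down a group it sits in a higher shell, more shielded, and comes off more easily.
Here both period and group differ, so the two effects have to be weighed against each other.
B > Tl: B sits above Tl in group 13, so the down-group effect alone puts B higher.
Se > B: the two effects oppose for this pair; the across-period effect wins (941 vs 801 kJ/mol).
Approximate values (kJ/mol): B 801, Se 941, Tl 589.
So from lowest to highest: Tl < B < Se.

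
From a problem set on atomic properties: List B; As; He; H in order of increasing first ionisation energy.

B < As < H < He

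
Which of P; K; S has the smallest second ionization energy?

P

After 1 electron has been removed, what remains? P⁺ still has 4 valence electrons; K⁺ is the bare [Ar] core; S⁺ still has 5 valence electrons.
Pulling an electron out of a noble-gas core costs far more than removing a remaining valence electron, so K sits at the high end of IE_2.
Valence configurations: P⁺ [Ne]3s²3p², S⁺ [Ne]3s²3p³.
Approximate IE_2 values (kJ/mol): P 1907, K 3052, S 2252.
Overall IE_2 order: P < S < K.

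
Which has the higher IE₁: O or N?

N

N is in period 2, group 15; O is in period 2, group 16.
First ionization energy rises across a period (greater Z_eff holds electrons more tightly) and falls down a group (valence electrons are farther from the nucleus).
All lie in period 2; the across-period trend (first ionization energy increases left to right) applies, with the exception below.
Note the exception: N has a higher first ionization energy than O, contrary to the simple trend — pairing an electron in O's 2p⁴ costs repulsion energy, so O ionizes more easily than half-filled N (2p³).
Tabulated first ionization energy (kJ/mol): N 1402, O 1314.
So N has the higher IE₁ (N > O).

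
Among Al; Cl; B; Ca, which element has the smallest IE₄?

IE_4 is the cost of taking one more electron from the +3 cation: Al³⁺ is the bare [Ne] core; Cl³⁺ still has 4 valence electrons; B³⁺ is the bare [He] core; Ca³⁺ is already 1 electron into the core.
Pulling an electron out of a noble-gas core costs far more than removing a remaining valence electron, so Ca, Al and B sit at the high end of IE_4.
Tabulated IE_4 (kJ/mol): Al 11577, Cl 5159, B 25026, Ca 6491.
Putting it together, IE_4: Cl < Ca < Al < B.

Cl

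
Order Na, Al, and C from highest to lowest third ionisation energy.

Na > C > Al

The third ionization energy removes an electron from the +2 ion. For each element: Na²⁺ is already 1 electron into the core; Al²⁺ still has 1 valence electron; C²⁺ still has 2 valence electrons.
Core electrons are held far more tightly than valence electrons, so Na tops the IE_3 order.
Valence configurations: Al²⁺ [Ne]3s¹, C²⁺ [He]2s².
Tabulated IE_3 (kJ/mol): Na 6910, Al 2745, C 4620.
Putting it together, IE_3: Al < C < Na.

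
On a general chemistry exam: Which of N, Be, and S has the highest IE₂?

Consider each +1 ion: N⁺ still has 4 valence electrons; Be⁺ still has 1 valence electron; S⁺ still has 5 valence electrons.
All are still removing valence electrons, so compare the +1 ions as you would atoms: IE_2 generally rises across a period (higher Z_eff) and falls down a group (larger shell), subject to the usual subshell exceptions.
Valence configurations: N⁺ [He]2s²2p², Be⁺ [He]2s¹, S⁺ [Ne]3s²3p³.
Approximate IE_2 values (kJ/mol): N 2856, Be 1757, S 2252.
Putting it together, IE_2: Be < S < N.

N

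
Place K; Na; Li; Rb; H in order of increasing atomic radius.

H < Li < Na < K < Rb

H is in period 1, group 1; Li is in period 2, group 1; Na is in period 3, group 1; K is in period 4, group 1; Rb is in period 5, group 1.
Atomic radius shrinks across a period as nuclear charge pulls the same shell inward, and grows down a group as new shells are added.
All are in group 1, so atomic radius increases down the group.
So from smallest to largest: H < Li < Na < K < Rb.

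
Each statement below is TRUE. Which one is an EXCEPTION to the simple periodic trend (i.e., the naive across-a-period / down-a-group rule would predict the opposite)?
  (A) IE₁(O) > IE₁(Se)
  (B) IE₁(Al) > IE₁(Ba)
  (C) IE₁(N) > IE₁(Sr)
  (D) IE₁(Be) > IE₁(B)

(D)

The general trend: IE₁ increases across a period and decreases down a group.
(A) O (period 2, group 16) vs Se (period 4, group 16): the stated order agrees with the simple trend.
(B) Al (period 3, group 13) vs Ba (period 6, group 2): the stated order agrees with the simple trend.
(C) N (period 2, group 15) vs Sr (period 5, group 2): the stated order agrees with the simple trend.
(D) Be (period 2, group 2) vs B (period 2, group 13): the stated order contradicts the simple trend.
The exception is (D): removing B's lone 2p electron is easier than breaking Be's filled 2s².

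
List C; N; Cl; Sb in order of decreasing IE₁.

Removing the outermost electron gets harder across a period and easier down a group.
These span different periods and groups, so the two trends combine.
C > Sb: period and group pull opposite ways; the down-group shift dominates (1086 vs 831 kJ/mol).
Cl > C: period and group pull opposite ways; the across-period shift dominates (1251 vs 1086 kJ/mol).
N > Cl: period and group pull opposite ways; the down-group shift dominates (1402 vs 1251 kJ/mol).
For reference (kJ/mol): C 1086, N 1402, Cl 1251, Sb 831.
So from highest to lowest: N > Cl > C > Sb.

N, Cl, C, Sb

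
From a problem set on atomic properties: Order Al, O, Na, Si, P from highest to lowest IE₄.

The fourth ionization energy removes an electron from the +3 ion. For each element: Al³⁺ is the bare [Ne] core; O³⁺ still has 3 valence electrons; Na³⁺ is already 2 electrons into the core; Si³⁺ still has 1 valence electron; P³⁺ still has 2 valence electrons.
Core electrons are held far more tightly than valence electrons, so Na and Al top the IE_4 order.
Valence configurations: O³⁺ [He]2s²2p¹, Si³⁺ [Ne]3s¹, P³⁺ [Ne]3s².
The numbers (kJ/mol): Al 11577, O 7469, Na 9543, Si 4356, P 4964.
Putting it together, IE_4: Si < P < O < Na < Al.

Al, Na, O, P, Si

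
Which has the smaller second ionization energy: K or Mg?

Mg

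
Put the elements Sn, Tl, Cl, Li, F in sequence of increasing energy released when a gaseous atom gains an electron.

Tl, Li, Sn, F, Cl

Li is in period 2, group 1; F is in period 2, group 17; Cl is in period 3, group 17; Sn is in period 5, group 14; Tl is in period 6, group 13.
EA tends to increase across a period and decrease down a group, though the pattern is less regular than for IE or radius.
Here both period and group differ, so the two effects have to be weighed against each other.
Li > Tl: the two effects oppose for this pair; the down-group effect wins (60 vs 19 kJ/mol).
Sn > Li: period and group pull opposite ways; the across-period shift dominates (107 vs 60 kJ/mol).
F > Sn: both effects reinforce here, so F is clearly the higher of the two.
Cl > F: this pair runs against the simple trend — see the exception note.
Note the exception: Cl has a higher electron affinity than F, contrary to the simple trend — F's small 2p subshell makes the incoming electron feel strong e⁻–e⁻ repulsion, so Cl actually releases more energy on gaining an electron.
Approximate values (kJ/mol): Li 60, F 328, Cl 349, Sn 107, Tl 19.
So from lowest to highest: Tl < Li < Sn < F < Cl.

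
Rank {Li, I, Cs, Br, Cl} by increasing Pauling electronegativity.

Cs < Li < I < Br < Cl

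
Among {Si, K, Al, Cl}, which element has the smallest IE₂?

Si

The second ionization energy removes an electron from the +1 ion. For each element: Si⁺ still has 3 valence electrons; K⁺ is the bare [Ar] core; Al⁺ still has 2 valence electrons; Cl⁺ still has 6 valence electrons.
Core electrons are held far more tightly than valence electrons, so K tops the IE_2 order.
Valence configurations: Si⁺ [Ne]3s²3p¹, Al⁺ [Ne]3s², Cl⁺ [Ne]3s²3p⁴.
Si⁺ loses a lone 3p electron whereas Al⁺ must break into a filled 3s² pair, so IE_2(Al) > IE_2(Si) even though Si has the higher nuclear charge.
Approximate IE_2 values (kJ/mol): Si 1577, K 3052, Al 1817, Cl 2298.
Hence IE_2: Si < Al < Cl < K.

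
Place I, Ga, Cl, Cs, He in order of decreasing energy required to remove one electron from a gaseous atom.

He, Cl, I, Ga, Cs

He is in period 1, group 18; Cl is in period 3, group 17; Ga is in period 4, group 13; I is in period 5, group 17; Cs is in period 6, group 1.
IE₁ increases left→right with effective nuclear charge and decreases top→bottom as the valence shell moves farther out.
Here both period and group differ, so the two effects have to be weighed against each other.
Ga > Cs: both effects reinforce here, so Ga is clearly the higher of the two.
I > Ga: period and group pull opposite ways; the across-period shift dominates (1008 vs 579 kJ/mol).
Cl > I: Cl sits above I in group 17, so the down-group effect alone puts Cl higher.
He > Cl: both effects reinforce here, so He is clearly the higher of the two.
For reference (kJ/mol): He 2372, Cl 1251, Ga 579, I 1008, Cs 376.
So from highest to lowest: He > Cl > I > Ga > Cs.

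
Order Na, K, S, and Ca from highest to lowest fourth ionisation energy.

Consider each +3 ion: Na³⁺ is already 2 electrons into the core; K³⁺ is already 2 electrons into the core; S³⁺ still has 3 valence electrons; Ca³⁺ is already 1 electron into the core.
Pulling an electron out of a noble-gas core costs far more than removing a remaining valence electron, so K, Ca and Na sit at the high end of IE_4.
The numbers (kJ/mol): Na 9543, K 5877, S 4556, Ca 6491.
Overall IE_4 order: S < K < Ca < Na.

Na > Ca > K > S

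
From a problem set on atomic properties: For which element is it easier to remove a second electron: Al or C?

Al

IE_2 is the cost of taking one more electron from the +1 cation: Al⁺ still has 2 valence electrons; C⁺ still has 3 valence electrons.
All are still removing valence electrons, so compare the +1 ions as you would atoms: IE_2 generally rises across a period (higher Z_eff) and falls down a group (larger shell), subject to the usual subshell exceptions.
Valence configurations: Al⁺ [Ne]3s², C⁺ [He]2s²2p¹.
Tabulated IE_2 (kJ/mol): Al 1817, C 2353.
Putting it together, IE_2: Al < C.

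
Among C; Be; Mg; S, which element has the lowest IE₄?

S

Consider each +3 ion: C³⁺ still has 1 valence electron; Be³⁺ is already 1 electron into the core; Mg³⁺ is already 1 electron into the core; S³⁺ still has 3 valence electrons.
Pulling an electron out of a noble-gas core costs far more than removing a remaining valence electron, so Mg and Be sit at the high end of IE_4.
Valence configurations: C³⁺ [He]2s¹, S³⁺ [Ne]3s²3p¹.
Tabulated IE_4 (kJ/mol): C 6223, Be 21007, Mg 10543, S 4556.
Overall IE_4 order: S < C < Mg < Be.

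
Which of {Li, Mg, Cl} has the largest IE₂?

Li

Consider each +1 ion: Li⁺ is the bare [He] core; Mg⁺ still has 1 valence electron; Cl⁺ still has 6 valence electrons.
Breaking into a closed-shell core is much more expensive than removing a leftover valence electron — Li has the largest IE_2 here.
Valence configurations: Mg⁺ [Ne]3s¹, Cl⁺ [Ne]3s²3p⁴.
The numbers (kJ/mol): Li 7298, Mg 1451, Cl 2298.
Hence IE_2: Mg < Cl < Li.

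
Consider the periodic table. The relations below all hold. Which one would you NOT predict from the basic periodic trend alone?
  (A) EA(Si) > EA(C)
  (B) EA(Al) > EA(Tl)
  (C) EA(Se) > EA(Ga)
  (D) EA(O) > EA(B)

(A)

The general trend: electron affinity increases across a period and decreases down a group.
(A) Si (period 3, group 14) vs C (period 2, group 14): the stated order contradicts the simple trend.
(B) Al (period 3, group 13) vs Tl (period 6, group 13): the stated order agrees with the simple trend.
(C) Se (period 4, group 16) vs Ga (period 4, group 13): the stated order agrees with the simple trend.
(D) O (period 2, group 16) vs B (period 2, group 13): the stated order agrees with the simple trend.
The exception is (A): Si's larger, more diffuse 3p orbitals accept an added electron slightly more readily than C's compact 2p.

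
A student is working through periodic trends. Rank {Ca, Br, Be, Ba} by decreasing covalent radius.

Be is in period 2, group 2; Ca is in period 4, group 2; Br is in period 4, group 17; Ba is in period 6, group 2.
Moving right in a period, electrons are added to the same shell under a stronger nuclear pull, so atoms get smaller; moving down, a new shell is opened and atoms get larger.
Here both period and group differ, so the two effects have to be weighed against each other.
Br > Be: the two effects oppose for this pair; the down-group effect wins (114 vs 102 pm).
Ca > Br: both are in period 4; the period trend gives Ca the larger value.
Ba > Ca: Ba sits below Ca in group 2, so the down-group effect alone puts Ba larger.
For reference (pm): Be 102, Ca 171, Br 114, Ba 196.
So from largest to smallest: Ba > Ca > Br > Be.

Ba > Ca > Br > Be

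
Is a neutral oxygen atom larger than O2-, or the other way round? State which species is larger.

Forming O2- adds 2 electrons to O. More electron–electron repulsion in the same shell, with unchanged nuclear charge, lets the cloud expand.
An anion is larger than its parent atom: O2- > O.

O2-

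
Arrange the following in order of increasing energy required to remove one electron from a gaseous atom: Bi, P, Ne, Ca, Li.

Li is in period 2, group 1; Ne is in period 2, group 18; P is in period 3, group 15; Ca is in period 4, group 2; Bi is in period 6, group 15.
IE₁ increases left→right with effective nuclear charge and decreases top→bottom as the valence shell moves farther out.
These span different periods and groups, so the two trends combine.
Ca > Li: the two effects oppose for this pair; the across-period effect wins (590 vs 520 kJ/mol).
Bi > Ca: the two effects oppose for this pair; the across-period effect wins (703 vs 590 kJ/mol).
P > Bi: P sits above Bi in group 15, so the down-group effect alone puts P higher.
Ne > P: relative to P, both the across-period and down-group shifts push Ne's first ionization energy up.
Tabulated first ionization energy (kJ/mol): Li 520, Ne 2081, P 1012, Ca 590, Bi 703.
So from lowest to highest: Li < Ca < Bi < P < Ne.

Li < Ca < Bi < P < Ne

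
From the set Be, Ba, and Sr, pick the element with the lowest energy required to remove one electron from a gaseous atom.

Be is in period 2, group 2; Sr is in period 5, group 2; Ba is in period 6, group 2.
Across a period the outer electron is held more tightly (higher IE₁); down a group it sits in a higher shell, more shielded, and comes off more easily.
All are in group 2, so first ionization energy increases up the group.
The lowest energy required to remove one electron from a gaseous atom among these belongs to Ba.

Ba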